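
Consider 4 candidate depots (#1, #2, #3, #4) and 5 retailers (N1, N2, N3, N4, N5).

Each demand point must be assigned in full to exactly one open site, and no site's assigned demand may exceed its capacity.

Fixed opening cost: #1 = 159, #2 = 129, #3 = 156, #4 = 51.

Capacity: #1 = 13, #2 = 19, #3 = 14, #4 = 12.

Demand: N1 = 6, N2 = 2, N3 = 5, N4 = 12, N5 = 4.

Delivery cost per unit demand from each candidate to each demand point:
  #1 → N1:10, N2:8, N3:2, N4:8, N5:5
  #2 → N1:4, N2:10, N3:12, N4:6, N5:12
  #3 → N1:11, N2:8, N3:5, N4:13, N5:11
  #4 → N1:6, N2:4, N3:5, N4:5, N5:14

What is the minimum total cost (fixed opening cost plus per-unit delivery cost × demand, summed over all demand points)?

365

Open {#2, #4}; cheapest assignment that respects the capacities:
  #2 (cap 19, load 18): N1, N4 — cost 6×4 + 12×6 = 96
  #4 (cap 12, load 11): N2, N3, N5 — cost 2×4 + 5×5 + 4×14 = 89
  Shipping 185, fixed 180 → total 365.
  Any other capacity-feasible assignment to {#2, #4} ships for at least 185.
Compare {#1, #2}: its best feasible assignment gives total 430.
Compare {#2, #3}: its best feasible assignment gives total 466.
Every other set of open sites that can feasibly serve all demand totals ≥ 430 even under its best assignment. Minimum: 365.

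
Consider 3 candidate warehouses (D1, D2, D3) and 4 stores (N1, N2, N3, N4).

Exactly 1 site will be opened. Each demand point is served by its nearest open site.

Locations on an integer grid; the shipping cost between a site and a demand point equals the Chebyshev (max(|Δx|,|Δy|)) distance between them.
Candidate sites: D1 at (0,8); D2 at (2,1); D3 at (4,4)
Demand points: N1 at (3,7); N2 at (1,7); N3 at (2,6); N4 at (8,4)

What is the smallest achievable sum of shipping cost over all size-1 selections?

Open {D3}.
  N1→D3 3, N2→D3 3, N3→D3 2, N4→D3 4  ⇒ total 12.
Compare {D1}: total 14.
Compare {D2}: total 23.

12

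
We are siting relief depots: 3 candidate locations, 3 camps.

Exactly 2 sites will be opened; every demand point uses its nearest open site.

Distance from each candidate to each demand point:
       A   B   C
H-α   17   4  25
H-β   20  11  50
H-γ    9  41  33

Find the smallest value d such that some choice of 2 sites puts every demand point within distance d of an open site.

25

Open {H-α, H-β}.
  Farthest demand point is C at distance 25 (to H-α); all others are ≤ 25.
With {H-α, H-γ} the worst case is 25.
With {H-β, H-γ} the worst case is 33.
No size-2 selection achieves below 25.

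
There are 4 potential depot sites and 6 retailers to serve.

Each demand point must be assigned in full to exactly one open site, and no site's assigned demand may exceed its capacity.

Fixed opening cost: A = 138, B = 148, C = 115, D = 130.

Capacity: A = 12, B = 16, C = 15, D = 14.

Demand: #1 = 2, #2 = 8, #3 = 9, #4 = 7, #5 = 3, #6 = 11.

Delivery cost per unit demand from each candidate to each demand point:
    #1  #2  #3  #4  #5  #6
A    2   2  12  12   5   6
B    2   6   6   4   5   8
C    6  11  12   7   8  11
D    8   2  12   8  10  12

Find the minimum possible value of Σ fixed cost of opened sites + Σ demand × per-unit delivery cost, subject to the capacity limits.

Open {A, B, D}; cheapest assignment that respects the capacities:
  A (cap 12, load 11): #6 — cost 11×6 = 66
  B (cap 16, load 16): #3, #4 — cost 9×6 + 7×4 = 82
  D (cap 14, load 13): #1, #2, #5 — cost 2×8 + 8×2 + 3×10 = 62
  Shipping 210, fixed 416 → total 626.
  Any other capacity-feasible assignment to {A, B, D} ships for at least 210.
Compare {A, B, C}: its best feasible assignment gives total 647.
Compare {B, C, D}: its best feasible assignment gives total 652.
Every other set of open sites that can feasibly serve all demand totals ≥ 647 even under its best assignment. Minimum: 626.

626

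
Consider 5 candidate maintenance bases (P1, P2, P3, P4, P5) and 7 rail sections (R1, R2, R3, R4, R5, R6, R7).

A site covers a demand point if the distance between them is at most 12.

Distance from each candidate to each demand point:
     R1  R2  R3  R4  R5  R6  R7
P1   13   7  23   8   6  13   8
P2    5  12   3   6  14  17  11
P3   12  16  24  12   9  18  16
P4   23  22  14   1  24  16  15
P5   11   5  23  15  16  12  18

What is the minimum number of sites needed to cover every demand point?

Coverage sets (demand points within 12 of each site):
  P1: {R2, R4, R5, R7}
  P2: {R1, R2, R3, R4, R7}
  P3: {R1, R4, R5}
  P4: {R4}
  P5: {R1, R2, R6}
No 2 sites suffice: every size-2 union leaves at least one demand point uncovered.
But {P1, P2, P5} covers everything, so the minimum is 3.

3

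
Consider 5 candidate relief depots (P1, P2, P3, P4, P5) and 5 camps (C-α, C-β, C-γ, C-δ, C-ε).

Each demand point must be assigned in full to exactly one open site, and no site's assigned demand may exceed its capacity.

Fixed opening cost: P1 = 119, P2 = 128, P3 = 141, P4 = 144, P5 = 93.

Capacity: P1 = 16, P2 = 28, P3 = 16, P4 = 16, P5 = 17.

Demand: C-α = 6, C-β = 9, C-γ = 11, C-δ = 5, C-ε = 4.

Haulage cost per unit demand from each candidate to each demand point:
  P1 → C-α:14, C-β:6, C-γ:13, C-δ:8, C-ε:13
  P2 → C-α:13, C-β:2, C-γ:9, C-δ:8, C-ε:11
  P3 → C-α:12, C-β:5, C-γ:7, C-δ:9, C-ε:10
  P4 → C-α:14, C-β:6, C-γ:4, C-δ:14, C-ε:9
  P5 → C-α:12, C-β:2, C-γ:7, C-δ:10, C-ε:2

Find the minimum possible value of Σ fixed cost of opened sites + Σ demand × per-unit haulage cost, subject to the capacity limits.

Open {P2, P5}; cheapest assignment that respects the capacities:
  P2 (cap 28, load 20): C-α, C-β, C-δ — cost 6×13 + 9×2 + 5×8 = 136
  P5 (cap 17, load 15): C-γ, C-ε — cost 11×7 + 4×2 = 85
  Shipping 221, fixed 221 → total 442.
  Any other capacity-feasible assignment to {P2, P5} ships for at least 221.
Compare {P2, P4}: its best feasible assignment gives total 488.
Compare {P2, P3}: its best feasible assignment gives total 522.
Every other set of open sites that can feasibly serve all demand totals ≥ 488 even under its best assignment. Minimum: 442.

442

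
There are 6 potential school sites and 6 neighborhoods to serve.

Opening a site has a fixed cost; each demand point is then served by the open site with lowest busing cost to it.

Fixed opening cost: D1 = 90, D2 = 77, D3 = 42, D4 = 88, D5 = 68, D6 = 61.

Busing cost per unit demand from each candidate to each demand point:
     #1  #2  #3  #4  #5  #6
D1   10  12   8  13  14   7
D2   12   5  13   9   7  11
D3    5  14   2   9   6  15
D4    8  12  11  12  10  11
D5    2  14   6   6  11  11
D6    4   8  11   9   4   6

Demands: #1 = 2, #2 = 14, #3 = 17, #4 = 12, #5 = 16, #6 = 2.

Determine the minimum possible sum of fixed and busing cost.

Open {D3, D6}: assign each demand point to its cheapest open site.
  #1→D6 2×4=8, #2→D6 14×8=112, #3→D3 17×2=34, #4→D3 12×9=108, #5→D6 16×4=64, #6→D6 2×6=12
  busing cost 338, fixed 103 → total 441.
Compare {D2, D3}: busing cost 340 + fixed 119 = 459.
Compare {D3, D5, D6}: busing cost 298 + fixed 171 = 469.
Compare {D2, D3, D6}: busing cost 296 + fixed 180 = 476.
All other subsets cost ≥ 459. Minimum total cost: 441.

441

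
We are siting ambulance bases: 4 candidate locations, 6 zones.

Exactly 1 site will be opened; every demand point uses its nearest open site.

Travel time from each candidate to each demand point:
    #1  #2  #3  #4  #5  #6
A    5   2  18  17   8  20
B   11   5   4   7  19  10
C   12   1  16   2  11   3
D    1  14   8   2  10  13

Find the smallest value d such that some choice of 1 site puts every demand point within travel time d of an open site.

14

Open {D}.
  Farthest demand point is #2 at travel time 14 (to D); all others are ≤ 14.
With {C} the worst case is 16.
With {B} the worst case is 19.
No size-1 selection achieves below 14.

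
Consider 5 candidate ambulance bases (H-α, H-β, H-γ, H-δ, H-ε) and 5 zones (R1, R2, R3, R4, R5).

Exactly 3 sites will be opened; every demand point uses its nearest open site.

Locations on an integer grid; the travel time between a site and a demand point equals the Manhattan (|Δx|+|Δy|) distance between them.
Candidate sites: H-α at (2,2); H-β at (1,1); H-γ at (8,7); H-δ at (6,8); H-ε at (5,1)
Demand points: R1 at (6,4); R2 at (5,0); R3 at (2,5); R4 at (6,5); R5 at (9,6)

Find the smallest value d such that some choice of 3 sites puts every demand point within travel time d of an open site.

Open {H-α, H-γ, H-ε}.
  Farthest demand point is R1 at travel time 4 (to H-ε); all others are ≤ 4.
With {H-α, H-β, H-γ} the worst case is 5.
With {H-α, H-β, H-δ} the worst case is 5.
No size-3 selection achieves below 4.

4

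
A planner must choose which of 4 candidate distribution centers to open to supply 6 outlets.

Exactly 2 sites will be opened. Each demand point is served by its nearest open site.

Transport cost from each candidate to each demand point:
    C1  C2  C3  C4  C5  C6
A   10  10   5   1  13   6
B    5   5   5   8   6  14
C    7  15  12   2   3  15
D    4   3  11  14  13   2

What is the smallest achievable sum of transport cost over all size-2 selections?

25

Open {C, D}.
  C1→D 4, C2→D 3, C3→D 11, C4→C 2, C5→C 3, C6→D 2  ⇒ total 25.
Compare {A, B}: total 28.
Compare {A, D}: total 28.
No size-2 selection does better; minimum is 25.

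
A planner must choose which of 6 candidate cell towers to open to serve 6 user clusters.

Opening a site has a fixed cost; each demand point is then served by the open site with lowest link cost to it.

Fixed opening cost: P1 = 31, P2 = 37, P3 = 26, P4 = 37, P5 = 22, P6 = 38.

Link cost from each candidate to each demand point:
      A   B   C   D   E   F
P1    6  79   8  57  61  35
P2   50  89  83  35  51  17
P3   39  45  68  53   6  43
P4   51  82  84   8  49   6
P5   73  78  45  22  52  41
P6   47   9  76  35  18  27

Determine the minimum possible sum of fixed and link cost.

Open {P1, P4, P6}: assign each demand point to its cheapest open site.
  A→P1 6, B→P6 9, C→P1 8, D→P4 8, E→P6 18, F→P4 6
  link cost 55, fixed 106 → total 161.
Compare {P1, P6}: link cost 103 + fixed 69 = 172.
Compare {P1, P3, P4}: link cost 79 + fixed 94 = 173.
Compare {P1, P3, P4, P6}: link cost 43 + fixed 132 = 175.
All other subsets cost ≥ 172. Minimum total cost: 161.

161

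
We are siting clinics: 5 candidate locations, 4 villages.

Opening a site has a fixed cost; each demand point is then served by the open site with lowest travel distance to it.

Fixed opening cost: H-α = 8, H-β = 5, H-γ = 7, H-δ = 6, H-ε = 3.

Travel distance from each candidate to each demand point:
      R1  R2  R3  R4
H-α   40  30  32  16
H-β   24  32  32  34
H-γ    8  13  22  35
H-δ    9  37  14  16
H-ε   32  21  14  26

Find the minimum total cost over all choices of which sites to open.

64

Open {H-γ, H-δ}: assign each demand point to its cheapest open site.
  R1→H-γ 8, R2→H-γ 13, R3→H-δ 14, R4→H-δ 16
  travel distance 51, fixed 13 → total 64.
Compare {H-γ, H-δ, H-ε}: travel distance 51 + fixed 16 = 67.
Compare {H-δ, H-ε}: travel distance 60 + fixed 9 = 69.
Compare {H-α, H-γ, H-ε}: travel distance 51 + fixed 18 = 69.
All other subsets cost ≥ 67. Minimum total cost: 64.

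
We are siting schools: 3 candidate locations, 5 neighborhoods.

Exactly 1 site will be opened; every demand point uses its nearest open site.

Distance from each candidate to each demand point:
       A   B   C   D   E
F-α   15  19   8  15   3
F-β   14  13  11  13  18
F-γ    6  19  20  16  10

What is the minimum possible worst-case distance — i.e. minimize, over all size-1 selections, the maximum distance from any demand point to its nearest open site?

Open {F-β}.
  Farthest demand point is E at distance 18 (to F-β); all others are ≤ 18.
With {F-α} the worst case is 19.
With {F-γ} the worst case is 20.
No size-1 selection achieves below 18.

18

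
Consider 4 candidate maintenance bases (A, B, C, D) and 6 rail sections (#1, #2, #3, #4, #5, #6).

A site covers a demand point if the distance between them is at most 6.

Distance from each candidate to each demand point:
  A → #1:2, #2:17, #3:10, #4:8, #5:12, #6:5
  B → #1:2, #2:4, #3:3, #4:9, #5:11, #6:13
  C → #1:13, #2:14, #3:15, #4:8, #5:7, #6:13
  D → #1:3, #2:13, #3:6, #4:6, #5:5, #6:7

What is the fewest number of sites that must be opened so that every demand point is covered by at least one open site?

3

Coverage sets (demand points within 6 of each site):
  A: {#1, #6}
  B: {#1, #2, #3}
  C: {}
  D: {#1, #3, #4, #5}
No 2 sites suffice: every size-2 union leaves at least one demand point uncovered.
But {A, B, D} covers everything, so the minimum is 3.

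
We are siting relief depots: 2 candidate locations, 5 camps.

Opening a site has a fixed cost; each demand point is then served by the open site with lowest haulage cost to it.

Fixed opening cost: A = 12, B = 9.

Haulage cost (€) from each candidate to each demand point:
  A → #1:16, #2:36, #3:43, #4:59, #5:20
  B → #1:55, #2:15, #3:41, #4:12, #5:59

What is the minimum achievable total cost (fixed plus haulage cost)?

125

Open {A, B}: assign each demand point to its cheapest open site.
  #1→A 16, #2→B 15, #3→B 41, #4→B 12, #5→A 20
  haulage cost 104, fixed 21 → total 125.
Compare {A}: haulage cost 174 + fixed 12 = 186.
Compare {B}: haulage cost 182 + fixed 9 = 191.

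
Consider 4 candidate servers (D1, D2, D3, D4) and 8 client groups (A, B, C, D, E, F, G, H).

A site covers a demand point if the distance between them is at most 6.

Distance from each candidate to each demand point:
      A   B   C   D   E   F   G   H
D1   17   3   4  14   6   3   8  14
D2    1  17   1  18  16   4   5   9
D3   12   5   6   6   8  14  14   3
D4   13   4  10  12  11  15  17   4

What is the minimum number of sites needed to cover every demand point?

3

Coverage sets (demand points within 6 of each site):
  D1: {B, C, E, F}
  D2: {A, C, F, G}
  D3: {B, C, D, H}
  D4: {B, H}
No 2 sites suffice: every size-2 union leaves at least one demand point uncovered.
But {D1, D2, D3} covers everything, so the minimum is 3.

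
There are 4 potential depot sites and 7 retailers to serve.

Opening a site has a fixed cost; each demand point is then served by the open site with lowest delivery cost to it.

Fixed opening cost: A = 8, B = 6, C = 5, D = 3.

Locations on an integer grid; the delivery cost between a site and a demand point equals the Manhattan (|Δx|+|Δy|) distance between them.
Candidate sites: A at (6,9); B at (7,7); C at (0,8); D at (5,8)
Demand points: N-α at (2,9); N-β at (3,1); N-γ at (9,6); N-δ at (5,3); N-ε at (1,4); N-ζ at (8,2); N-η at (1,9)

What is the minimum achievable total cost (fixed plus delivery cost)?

Open {B, C}: assign each demand point to its cheapest open site.
  N-α→C 3, N-β→B 10, N-γ→B 3, N-δ→B 6, N-ε→C 5, N-ζ→B 6, N-η→C 2
  delivery cost 35, fixed 11 → total 46.
Compare {C, D}: delivery cost 39 + fixed 8 = 47.
Compare {B, C, D}: delivery cost 33 + fixed 14 = 47.
Compare {D}: delivery cost 46 + fixed 3 = 49.
All other subsets cost ≥ 47. Minimum total cost: 46.

46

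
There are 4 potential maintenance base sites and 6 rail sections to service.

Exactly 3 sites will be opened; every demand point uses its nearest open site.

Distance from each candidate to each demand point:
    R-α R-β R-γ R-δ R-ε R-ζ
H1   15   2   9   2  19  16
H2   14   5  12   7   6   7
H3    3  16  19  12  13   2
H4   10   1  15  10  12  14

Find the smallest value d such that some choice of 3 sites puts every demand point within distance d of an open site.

Open {H1, H2, H3}.
  Farthest demand point is R-γ at distance 9 (to H1); all others are ≤ 9.
With {H1, H2, H4} the worst case is 10.
With {H1, H3, H4} the worst case is 12.
No size-3 selection achieves below 9.

9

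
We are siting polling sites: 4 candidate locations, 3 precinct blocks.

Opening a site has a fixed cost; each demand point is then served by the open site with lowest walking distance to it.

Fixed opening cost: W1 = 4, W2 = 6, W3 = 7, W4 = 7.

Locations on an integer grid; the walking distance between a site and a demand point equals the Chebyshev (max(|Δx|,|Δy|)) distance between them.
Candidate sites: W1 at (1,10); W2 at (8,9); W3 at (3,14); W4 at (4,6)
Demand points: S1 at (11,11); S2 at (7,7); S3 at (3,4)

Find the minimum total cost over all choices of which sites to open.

Open {W2}: assign each demand point to its cheapest open site.
  S1→W2 3, S2→W2 2, S3→W2 5
  walking distance 10, fixed 6 → total 16.
Compare {W4}: walking distance 12 + fixed 7 = 19.
Compare {W1, W2}: walking distance 10 + fixed 10 = 20.
Compare {W2, W4}: walking distance 7 + fixed 13 = 20.
All other subsets cost ≥ 19. Minimum total cost: 16.

16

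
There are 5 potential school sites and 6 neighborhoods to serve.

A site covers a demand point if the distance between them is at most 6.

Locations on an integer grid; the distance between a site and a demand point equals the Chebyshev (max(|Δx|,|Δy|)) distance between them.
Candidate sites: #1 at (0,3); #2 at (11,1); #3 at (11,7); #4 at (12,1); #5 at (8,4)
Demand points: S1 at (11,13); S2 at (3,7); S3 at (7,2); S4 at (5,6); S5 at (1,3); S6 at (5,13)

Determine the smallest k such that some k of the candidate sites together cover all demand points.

Coverage sets (demand points within 6 of each site):
  #1: {S2, S4, S5}
  #2: {S3, S4}
  #3: {S1, S3, S4, S6}
  #4: {S3}
  #5: {S2, S3, S4}
No single site covers all 6 demand points.
But {#1, #3} covers everything, so the minimum is 2.

2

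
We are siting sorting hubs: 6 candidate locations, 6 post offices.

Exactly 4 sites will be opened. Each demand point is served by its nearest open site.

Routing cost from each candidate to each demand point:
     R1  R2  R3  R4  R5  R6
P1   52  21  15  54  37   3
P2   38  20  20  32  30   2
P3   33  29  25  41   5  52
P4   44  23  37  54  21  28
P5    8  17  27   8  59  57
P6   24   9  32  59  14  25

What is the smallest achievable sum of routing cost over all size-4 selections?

Open {P1, P3, P5, P6}.
  R1→P5 8, R2→P6 9, R3→P1 15, R4→P5 8, R5→P3 5, R6→P1 3  ⇒ total 48.
Compare {P2, P3, P5, P6}: total 52.
Compare {P1, P2, P3, P5}: total 55.
No size-4 selection does better; minimum is 48.

48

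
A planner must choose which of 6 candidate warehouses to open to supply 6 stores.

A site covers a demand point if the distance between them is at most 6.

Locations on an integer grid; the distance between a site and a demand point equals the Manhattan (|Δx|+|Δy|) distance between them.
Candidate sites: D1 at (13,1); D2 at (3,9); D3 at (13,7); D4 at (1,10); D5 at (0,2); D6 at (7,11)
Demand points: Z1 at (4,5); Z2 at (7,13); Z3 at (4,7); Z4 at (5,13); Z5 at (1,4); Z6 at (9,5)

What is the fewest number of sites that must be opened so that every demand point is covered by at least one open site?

4

Coverage sets (demand points within 6 of each site):
  D1: {}
  D2: {Z1, Z3, Z4}
  D3: {Z6}
  D4: {Z3, Z5}
  D5: {Z5}
  D6: {Z2, Z4}
No 3 sites suffice: every size-3 union leaves at least one demand point uncovered.
But {D2, D3, D4, D6} covers everything, so the minimum is 4.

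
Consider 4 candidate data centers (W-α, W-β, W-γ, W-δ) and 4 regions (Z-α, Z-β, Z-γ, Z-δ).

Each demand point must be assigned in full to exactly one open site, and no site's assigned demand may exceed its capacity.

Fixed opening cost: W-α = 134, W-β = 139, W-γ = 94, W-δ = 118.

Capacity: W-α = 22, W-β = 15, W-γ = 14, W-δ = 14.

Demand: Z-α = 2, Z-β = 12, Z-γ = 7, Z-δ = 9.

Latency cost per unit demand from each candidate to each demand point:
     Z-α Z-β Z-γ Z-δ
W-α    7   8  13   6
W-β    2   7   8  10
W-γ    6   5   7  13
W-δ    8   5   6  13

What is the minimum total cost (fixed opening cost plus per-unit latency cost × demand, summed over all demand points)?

Open {W-α, W-γ}; cheapest assignment that respects the capacities:
  W-α (cap 22, load 21): Z-β, Z-δ — cost 12×8 + 9×6 = 150
  W-γ (cap 14, load 9): Z-α, Z-γ — cost 2×6 + 7×7 = 61
  Shipping 211, fixed 228 → total 439.
  Any other capacity-feasible assignment to {W-α, W-γ} ships for at least 211.
Compare {W-α, W-δ}: its best feasible assignment gives total 460.
Compare {W-α, W-β}: its best feasible assignment gives total 483.
Every other set of open sites that can feasibly serve all demand totals ≥ 460 even under its best assignment. Minimum: 439.

439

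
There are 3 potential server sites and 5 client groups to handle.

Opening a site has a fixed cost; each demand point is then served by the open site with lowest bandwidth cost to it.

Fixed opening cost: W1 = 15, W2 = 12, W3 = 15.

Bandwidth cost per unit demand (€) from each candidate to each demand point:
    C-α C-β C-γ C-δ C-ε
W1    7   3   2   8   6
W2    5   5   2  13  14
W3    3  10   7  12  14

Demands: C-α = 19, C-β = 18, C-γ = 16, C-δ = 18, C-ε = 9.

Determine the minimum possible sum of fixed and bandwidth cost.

Open {W1, W3}: assign each demand point to its cheapest open site.
  C-α→W3 19×3=57, C-β→W1 18×3=54, C-γ→W1 16×2=32, C-δ→W1 18×8=144, C-ε→W1 9×6=54
  bandwidth cost 341, fixed 30 → total 371.
Compare {W1, W2, W3}: bandwidth cost 341 + fixed 42 = 383.
Compare {W1, W2}: bandwidth cost 379 + fixed 27 = 406.
Compare {W1}: bandwidth cost 417 + fixed 15 = 432.
All other subsets cost ≥ 383. Minimum total cost: 371.

371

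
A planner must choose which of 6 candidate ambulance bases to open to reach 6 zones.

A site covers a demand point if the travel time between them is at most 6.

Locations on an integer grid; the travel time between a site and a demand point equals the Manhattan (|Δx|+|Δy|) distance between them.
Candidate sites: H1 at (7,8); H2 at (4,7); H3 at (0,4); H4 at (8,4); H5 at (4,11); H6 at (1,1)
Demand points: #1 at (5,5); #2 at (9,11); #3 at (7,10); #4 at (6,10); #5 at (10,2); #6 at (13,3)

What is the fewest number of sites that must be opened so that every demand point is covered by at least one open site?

2

Coverage sets (demand points within 6 of each site):
  H1: {#1, #2, #3, #4}
  H2: {#1, #3, #4}
  H3: {#1}
  H4: {#1, #5, #6}
  H5: {#2, #3, #4}
  H6: {}
No single site covers all 6 demand points.
But {H1, H4} covers everything, so the minimum is 2.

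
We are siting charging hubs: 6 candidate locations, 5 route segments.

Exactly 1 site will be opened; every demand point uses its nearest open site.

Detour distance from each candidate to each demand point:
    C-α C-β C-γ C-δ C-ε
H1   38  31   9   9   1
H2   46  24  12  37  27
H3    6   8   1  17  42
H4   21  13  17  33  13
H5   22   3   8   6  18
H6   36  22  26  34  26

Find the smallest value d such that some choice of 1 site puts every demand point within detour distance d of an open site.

22

Open {H5}.
  Farthest demand point is C-α at detour distance 22 (to H5); all others are ≤ 22.
With {H4} the worst case is 33.
With {H6} the worst case is 36.
No size-1 selection achieves below 22.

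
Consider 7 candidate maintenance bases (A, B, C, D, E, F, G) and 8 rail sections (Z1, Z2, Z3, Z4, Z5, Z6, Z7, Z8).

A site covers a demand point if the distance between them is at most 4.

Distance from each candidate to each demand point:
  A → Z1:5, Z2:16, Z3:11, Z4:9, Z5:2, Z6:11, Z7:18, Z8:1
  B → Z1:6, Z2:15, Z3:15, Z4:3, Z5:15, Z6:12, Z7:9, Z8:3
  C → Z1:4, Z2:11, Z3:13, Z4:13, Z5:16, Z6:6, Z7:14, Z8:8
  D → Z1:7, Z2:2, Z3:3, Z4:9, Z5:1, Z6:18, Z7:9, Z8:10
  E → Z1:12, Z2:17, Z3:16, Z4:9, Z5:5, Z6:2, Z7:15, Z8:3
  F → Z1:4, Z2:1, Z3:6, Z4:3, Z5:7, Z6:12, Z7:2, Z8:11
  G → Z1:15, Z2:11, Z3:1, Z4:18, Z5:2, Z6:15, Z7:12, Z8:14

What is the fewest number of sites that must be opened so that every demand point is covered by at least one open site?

3

Coverage sets (demand points within 4 of each site):
  A: {Z5, Z8}
  B: {Z4, Z8}
  C: {Z1}
  D: {Z2, Z3, Z5}
  E: {Z6, Z8}
  F: {Z1, Z2, Z4, Z7}
  G: {Z3, Z5}
No 2 sites suffice: every size-2 union leaves at least one demand point uncovered.
But {D, E, F} covers everything, so the minimum is 3.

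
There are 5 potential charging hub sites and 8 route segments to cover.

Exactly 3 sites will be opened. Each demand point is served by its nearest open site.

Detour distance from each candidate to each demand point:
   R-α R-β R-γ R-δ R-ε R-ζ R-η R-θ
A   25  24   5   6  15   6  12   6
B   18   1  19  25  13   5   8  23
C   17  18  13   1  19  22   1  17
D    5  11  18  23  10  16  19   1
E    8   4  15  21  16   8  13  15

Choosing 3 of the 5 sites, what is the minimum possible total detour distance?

37

Open {B, C, D}.
  R-α→D 5, R-β→B 1, R-γ→C 13, R-δ→C 1, R-ε→D 10, R-ζ→B 5, R-η→C 1, R-θ→D 1  ⇒ total 37.
Compare {A, C, D}: total 40.
Compare {A, B, D}: total 41.
No size-3 selection does better; minimum is 37.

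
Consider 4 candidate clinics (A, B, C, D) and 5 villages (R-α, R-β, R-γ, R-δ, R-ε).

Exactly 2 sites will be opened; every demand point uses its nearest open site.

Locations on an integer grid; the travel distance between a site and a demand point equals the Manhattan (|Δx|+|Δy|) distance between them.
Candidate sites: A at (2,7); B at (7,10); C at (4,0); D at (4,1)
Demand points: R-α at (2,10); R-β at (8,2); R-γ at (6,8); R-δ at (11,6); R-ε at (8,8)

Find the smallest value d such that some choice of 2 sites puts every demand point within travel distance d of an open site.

8

Open {B, C}.
  Farthest demand point is R-δ at travel distance 8 (to B); all others are ≤ 8.
With {B, D} the worst case is 8.
With {A, B} the worst case is 9.
No size-2 selection achieves below 8.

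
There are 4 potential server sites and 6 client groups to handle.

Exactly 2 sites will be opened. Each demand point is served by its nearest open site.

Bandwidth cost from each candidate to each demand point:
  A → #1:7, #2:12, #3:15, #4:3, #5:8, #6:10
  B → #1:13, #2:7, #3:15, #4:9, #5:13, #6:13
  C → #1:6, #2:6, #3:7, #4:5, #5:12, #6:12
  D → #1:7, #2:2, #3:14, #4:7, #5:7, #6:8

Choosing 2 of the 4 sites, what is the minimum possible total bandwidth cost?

Open {C, D}.
  #1→C 6, #2→D 2, #3→C 7, #4→C 5, #5→D 7, #6→D 8  ⇒ total 35.
Compare {A, C}: total 40.
Compare {A, D}: total 41.
No size-2 selection does better; minimum is 35.

35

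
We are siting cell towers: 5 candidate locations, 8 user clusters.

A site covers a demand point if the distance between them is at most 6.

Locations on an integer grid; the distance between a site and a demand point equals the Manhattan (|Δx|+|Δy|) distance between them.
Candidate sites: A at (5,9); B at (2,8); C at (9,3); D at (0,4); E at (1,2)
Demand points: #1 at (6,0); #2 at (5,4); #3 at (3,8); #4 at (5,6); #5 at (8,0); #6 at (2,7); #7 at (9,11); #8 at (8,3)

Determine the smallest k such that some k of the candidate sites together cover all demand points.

2

Coverage sets (demand points within 6 of each site):
  A: {#2, #3, #4, #6, #7}
  B: {#3, #4, #6}
  C: {#1, #2, #5, #8}
  D: {#2, #6}
  E: {#2, #6}
No single site covers all 8 demand points.
But {A, C} covers everything, so the minimum is 2.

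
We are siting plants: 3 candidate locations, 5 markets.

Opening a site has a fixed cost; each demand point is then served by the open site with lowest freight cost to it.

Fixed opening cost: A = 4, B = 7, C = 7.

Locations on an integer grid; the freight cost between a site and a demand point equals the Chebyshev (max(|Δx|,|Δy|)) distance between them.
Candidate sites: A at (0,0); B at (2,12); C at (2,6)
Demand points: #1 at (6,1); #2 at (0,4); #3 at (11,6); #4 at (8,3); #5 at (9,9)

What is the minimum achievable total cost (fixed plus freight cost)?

36

Open {C}: assign each demand point to its cheapest open site.
  #1→C 5, #2→C 2, #3→C 9, #4→C 6, #5→C 7
  freight cost 29, fixed 7 → total 36.
Compare {A, C}: freight cost 29 + fixed 11 = 40.
Compare {A}: freight cost 38 + fixed 4 = 42.
Compare {B, C}: freight cost 29 + fixed 14 = 43.
All other subsets cost ≥ 40. Minimum total cost: 36.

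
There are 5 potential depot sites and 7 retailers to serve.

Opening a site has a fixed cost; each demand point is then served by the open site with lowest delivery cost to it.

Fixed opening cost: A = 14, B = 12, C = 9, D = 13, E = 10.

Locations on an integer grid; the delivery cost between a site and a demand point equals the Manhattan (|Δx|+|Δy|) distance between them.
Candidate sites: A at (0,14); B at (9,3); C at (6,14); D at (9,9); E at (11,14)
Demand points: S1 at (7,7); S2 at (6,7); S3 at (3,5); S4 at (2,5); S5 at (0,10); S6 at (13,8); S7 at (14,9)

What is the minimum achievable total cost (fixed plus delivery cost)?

Open {D}: assign each demand point to its cheapest open site.
  S1→D 4, S2→D 5, S3→D 10, S4→D 11, S5→D 10, S6→D 5, S7→D 5
  delivery cost 50, fixed 13 → total 63.
Compare {A, D}: delivery cost 44 + fixed 27 = 71.
Compare {B, D}: delivery cost 46 + fixed 25 = 71.
Compare {C, D}: delivery cost 50 + fixed 22 = 72.
All other subsets cost ≥ 71. Minimum total cost: 63.

63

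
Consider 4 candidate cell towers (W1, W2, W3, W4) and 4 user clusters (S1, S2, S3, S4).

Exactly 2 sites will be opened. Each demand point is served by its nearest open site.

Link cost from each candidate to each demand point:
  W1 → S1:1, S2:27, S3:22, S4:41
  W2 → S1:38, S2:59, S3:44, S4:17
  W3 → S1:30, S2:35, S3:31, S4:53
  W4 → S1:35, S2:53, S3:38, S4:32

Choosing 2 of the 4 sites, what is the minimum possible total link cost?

67

Open {W1, W2}.
  S1→W1 1, S2→W1 27, S3→W1 22, S4→W2 17  ⇒ total 67.
Compare {W1, W4}: total 82.
Compare {W1, W3}: total 91.
No size-2 selection does better; minimum is 67.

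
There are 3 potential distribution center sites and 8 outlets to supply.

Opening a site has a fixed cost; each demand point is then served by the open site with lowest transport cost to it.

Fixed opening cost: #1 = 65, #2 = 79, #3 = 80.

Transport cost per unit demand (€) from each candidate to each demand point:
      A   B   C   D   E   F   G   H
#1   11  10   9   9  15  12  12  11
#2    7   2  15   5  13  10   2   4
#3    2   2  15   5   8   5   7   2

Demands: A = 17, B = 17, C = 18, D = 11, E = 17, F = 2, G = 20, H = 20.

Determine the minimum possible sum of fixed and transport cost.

735

Open {#1, #2, #3}: assign each demand point to its cheapest open site.
  A→#3 17×2=34, B→#2 17×2=34, C→#1 18×9=162, D→#2 11×5=55, E→#3 17×8=136, F→#3 2×5=10, G→#2 20×2=40, H→#3 20×2=40
  transport cost 511, fixed 224 → total 735.
Compare {#1, #3}: transport cost 611 + fixed 145 = 756.
Compare {#2, #3}: transport cost 619 + fixed 159 = 778.
Compare {#3}: transport cost 719 + fixed 80 = 799.
All other subsets cost ≥ 756. Minimum total cost: 735.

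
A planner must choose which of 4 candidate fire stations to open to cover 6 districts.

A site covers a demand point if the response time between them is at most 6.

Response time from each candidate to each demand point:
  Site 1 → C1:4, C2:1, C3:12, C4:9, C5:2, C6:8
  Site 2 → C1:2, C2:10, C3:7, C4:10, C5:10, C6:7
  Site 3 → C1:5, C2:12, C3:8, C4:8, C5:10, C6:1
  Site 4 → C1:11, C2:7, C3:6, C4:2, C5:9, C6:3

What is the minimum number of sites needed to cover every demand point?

Coverage sets (demand points within 6 of each site):
  Site 1: {C1, C2, C5}
  Site 2: {C1}
  Site 3: {C1, C6}
  Site 4: {C3, C4, C6}
No single site covers all 6 demand points.
But {Site 1, Site 4} covers everything, so the minimum is 2.

2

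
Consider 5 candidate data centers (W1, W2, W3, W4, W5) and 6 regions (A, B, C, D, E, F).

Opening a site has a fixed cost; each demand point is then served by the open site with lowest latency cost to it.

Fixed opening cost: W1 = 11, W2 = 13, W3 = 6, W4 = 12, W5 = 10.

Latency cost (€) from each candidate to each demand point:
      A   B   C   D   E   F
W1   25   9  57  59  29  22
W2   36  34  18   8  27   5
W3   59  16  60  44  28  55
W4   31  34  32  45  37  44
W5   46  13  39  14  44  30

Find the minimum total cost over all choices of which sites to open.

116

Open {W1, W2}: assign each demand point to its cheapest open site.
  A→W1 25, B→W1 9, C→W2 18, D→W2 8, E→W2 27, F→W2 5
  latency cost 92, fixed 24 → total 116.
Compare {W1, W2, W3}: latency cost 92 + fixed 30 = 122.
Compare {W1, W2, W5}: latency cost 92 + fixed 34 = 126.
Compare {W1, W2, W4}: latency cost 92 + fixed 36 = 128.
All other subsets cost ≥ 122. Minimum total cost: 116.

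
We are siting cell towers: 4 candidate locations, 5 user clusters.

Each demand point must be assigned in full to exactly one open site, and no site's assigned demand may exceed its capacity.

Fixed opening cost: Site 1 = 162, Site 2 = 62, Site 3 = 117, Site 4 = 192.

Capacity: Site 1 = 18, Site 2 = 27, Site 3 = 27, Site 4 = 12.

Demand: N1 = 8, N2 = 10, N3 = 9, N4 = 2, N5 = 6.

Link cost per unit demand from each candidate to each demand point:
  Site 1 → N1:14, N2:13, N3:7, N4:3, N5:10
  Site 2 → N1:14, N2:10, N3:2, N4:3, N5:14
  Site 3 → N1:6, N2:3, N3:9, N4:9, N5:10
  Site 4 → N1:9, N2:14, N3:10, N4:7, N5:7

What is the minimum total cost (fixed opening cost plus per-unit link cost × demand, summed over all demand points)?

Open {Site 2, Site 3}; cheapest assignment that respects the capacities:
  Site 2 (cap 27, load 11): N3, N4 — cost 9×2 + 2×3 = 24
  Site 3 (cap 27, load 24): N1, N2, N5 — cost 8×6 + 10×3 + 6×10 = 138
  Shipping 162, fixed 179 → total 341.
  Any other capacity-feasible assignment to {Site 2, Site 3} ships for at least 162.
Compare {Site 1, Site 3}: its best feasible assignment gives total 486.
Compare {Site 1, Site 2, Site 3}: its best feasible assignment gives total 503.
Every other set of open sites that can feasibly serve all demand totals ≥ 486 even under its best assignment. Minimum: 341.

341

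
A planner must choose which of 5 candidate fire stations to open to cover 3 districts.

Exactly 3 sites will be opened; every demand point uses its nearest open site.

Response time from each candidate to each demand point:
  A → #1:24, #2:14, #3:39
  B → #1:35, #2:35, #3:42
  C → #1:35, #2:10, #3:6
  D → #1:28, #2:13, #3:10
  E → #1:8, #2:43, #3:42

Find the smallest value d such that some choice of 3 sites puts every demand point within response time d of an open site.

Open {A, C, E}.
  Farthest demand point is #2 at response time 10 (to C); all others are ≤ 10.
With {B, C, E} the worst case is 10.
With {C, D, E} the worst case is 10.
No size-3 selection achieves below 10.

10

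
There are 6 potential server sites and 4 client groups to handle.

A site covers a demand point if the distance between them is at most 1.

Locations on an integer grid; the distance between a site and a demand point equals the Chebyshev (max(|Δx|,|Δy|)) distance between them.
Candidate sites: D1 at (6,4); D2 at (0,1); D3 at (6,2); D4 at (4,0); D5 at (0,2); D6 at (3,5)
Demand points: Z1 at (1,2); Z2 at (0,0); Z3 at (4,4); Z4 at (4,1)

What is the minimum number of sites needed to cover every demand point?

Coverage sets (demand points within 1 of each site):
  D1: {}
  D2: {Z1, Z2}
  D3: {}
  D4: {Z4}
  D5: {Z1}
  D6: {Z3}
No 2 sites suffice: every size-2 union leaves at least one demand point uncovered.
But {D2, D4, D6} covers everything, so the minimum is 3.

3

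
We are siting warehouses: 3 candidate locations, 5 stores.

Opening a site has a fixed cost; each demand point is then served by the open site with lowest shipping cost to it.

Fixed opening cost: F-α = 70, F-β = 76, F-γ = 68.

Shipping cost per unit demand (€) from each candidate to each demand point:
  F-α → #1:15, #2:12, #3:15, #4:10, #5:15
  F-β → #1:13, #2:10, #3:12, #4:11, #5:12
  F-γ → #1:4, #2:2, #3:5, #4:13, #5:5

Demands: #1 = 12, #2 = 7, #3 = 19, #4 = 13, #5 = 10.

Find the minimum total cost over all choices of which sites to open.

444

Open {F-γ}: assign each demand point to its cheapest open site.
  #1→F-γ 12×4=48, #2→F-γ 7×2=14, #3→F-γ 19×5=95, #4→F-γ 13×13=169, #5→F-γ 10×5=50
  shipping cost 376, fixed 68 → total 444.
Compare {F-α, F-γ}: shipping cost 337 + fixed 138 = 475.
Compare {F-β, F-γ}: shipping cost 350 + fixed 144 = 494.
Compare {F-α, F-β, F-γ}: shipping cost 337 + fixed 214 = 551.
All other subsets cost ≥ 475. Minimum total cost: 444.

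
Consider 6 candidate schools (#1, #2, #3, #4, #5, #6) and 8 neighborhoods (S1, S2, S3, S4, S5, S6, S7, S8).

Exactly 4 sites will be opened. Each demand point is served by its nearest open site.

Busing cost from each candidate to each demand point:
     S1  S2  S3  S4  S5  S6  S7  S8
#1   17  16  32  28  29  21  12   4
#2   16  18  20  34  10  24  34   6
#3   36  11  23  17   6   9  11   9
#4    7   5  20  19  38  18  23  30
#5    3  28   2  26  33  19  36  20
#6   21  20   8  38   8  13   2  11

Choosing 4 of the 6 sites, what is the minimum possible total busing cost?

Open {#3, #4, #5, #6}.
  S1→#5 3, S2→#4 5, S3→#5 2, S4→#3 17, S5→#3 6, S6→#3 9, S7→#6 2, S8→#3 9  ⇒ total 53.
Compare {#1, #3, #5, #6}: total 54.
Compare {#1, #4, #5, #6}: total 56.
No size-4 selection does better; minimum is 53.

53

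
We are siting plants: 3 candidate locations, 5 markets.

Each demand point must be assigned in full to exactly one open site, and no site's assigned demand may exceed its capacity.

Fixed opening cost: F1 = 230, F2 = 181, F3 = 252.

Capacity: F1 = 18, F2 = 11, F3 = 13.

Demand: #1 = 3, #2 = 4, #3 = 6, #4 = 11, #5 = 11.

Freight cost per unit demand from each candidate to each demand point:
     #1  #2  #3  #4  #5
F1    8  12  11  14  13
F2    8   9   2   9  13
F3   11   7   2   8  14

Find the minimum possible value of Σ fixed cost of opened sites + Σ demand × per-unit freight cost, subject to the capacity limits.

Open {F1, F2, F3}; cheapest assignment that respects the capacities:
  F1 (cap 18, load 14): #1, #5 — cost 3×8 + 11×13 = 167
  F2 (cap 11, load 10): #2, #3 — cost 4×9 + 6×2 = 48
  F3 (cap 13, load 11): #4 — cost 11×8 = 88
  Shipping 303, fixed 663 → total 966.
  Any other capacity-feasible assignment to {F1, F2, F3} ships for at least 303.
Total demand is 35 and no other set of sites has combined capacity ≥ 35, so {F1, F2, F3} is the only feasible choice of open sites. Minimum: 966.

966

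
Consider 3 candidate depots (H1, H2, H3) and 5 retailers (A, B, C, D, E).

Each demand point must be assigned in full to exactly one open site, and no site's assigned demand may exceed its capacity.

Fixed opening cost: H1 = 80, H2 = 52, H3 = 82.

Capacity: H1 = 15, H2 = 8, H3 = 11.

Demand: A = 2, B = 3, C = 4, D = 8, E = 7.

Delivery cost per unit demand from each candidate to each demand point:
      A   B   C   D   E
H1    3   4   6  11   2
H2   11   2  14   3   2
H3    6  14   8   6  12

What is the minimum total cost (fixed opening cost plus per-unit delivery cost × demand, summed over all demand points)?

272

Open {H1, H3}; cheapest assignment that respects the capacities:
  H1 (cap 15, load 14): B, C, E — cost 3×4 + 4×6 + 7×2 = 50
  H3 (cap 11, load 10): A, D — cost 2×6 + 8×6 = 60
  Shipping 110, fixed 162 → total 272.
  Any other capacity-feasible assignment to {H1, H3} ships for at least 110.
Compare {H1, H2, H3}: its best feasible assignment gives total 300.
Every other set of open sites that can feasibly serve all demand totals ≥ 300 even under its best assignment. Minimum: 272.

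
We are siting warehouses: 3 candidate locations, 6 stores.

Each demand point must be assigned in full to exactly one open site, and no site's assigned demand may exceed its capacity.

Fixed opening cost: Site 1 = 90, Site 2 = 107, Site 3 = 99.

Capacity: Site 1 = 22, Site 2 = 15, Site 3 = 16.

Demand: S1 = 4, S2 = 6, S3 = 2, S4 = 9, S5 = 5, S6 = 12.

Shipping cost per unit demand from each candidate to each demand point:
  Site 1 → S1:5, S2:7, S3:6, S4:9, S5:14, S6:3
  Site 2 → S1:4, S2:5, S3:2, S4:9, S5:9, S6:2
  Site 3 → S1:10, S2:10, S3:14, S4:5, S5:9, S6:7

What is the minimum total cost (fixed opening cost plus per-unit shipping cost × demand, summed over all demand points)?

Open {Site 1, Site 3}; cheapest assignment that respects the capacities:
  Site 1 (cap 22, load 22): S1, S2, S6 — cost 4×5 + 6×7 + 12×3 = 98
  Site 3 (cap 16, load 16): S3, S4, S5 — cost 2×14 + 9×5 + 5×9 = 118
  Shipping 216, fixed 189 → total 405.
  Any other capacity-feasible assignment to {Site 1, Site 3} ships for at least 216.
Compare {Site 1, Site 2, Site 3}: its best feasible assignment gives total 472.
Every other set of open sites that can feasibly serve all demand totals ≥ 472 even under its best assignment. Minimum: 405.

405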